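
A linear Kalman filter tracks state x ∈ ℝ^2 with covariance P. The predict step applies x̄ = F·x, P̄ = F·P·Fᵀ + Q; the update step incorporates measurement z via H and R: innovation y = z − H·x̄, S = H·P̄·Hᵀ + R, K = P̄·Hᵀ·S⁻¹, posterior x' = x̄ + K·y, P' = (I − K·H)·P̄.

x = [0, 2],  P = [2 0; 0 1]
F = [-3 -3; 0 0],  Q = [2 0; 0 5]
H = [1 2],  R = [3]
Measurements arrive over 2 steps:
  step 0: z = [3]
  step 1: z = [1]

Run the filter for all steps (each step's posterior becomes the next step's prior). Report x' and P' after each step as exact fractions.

step 0: x' = [-51/52, 45/26], P' = [667/52 -145/26; -145/26 40/13]
step 1: x' = [-28/271, 130/271], P' = [4117/271 -1790/271; -1790/271 955/271]

step 0: x̄ = F·x = [-6, 0]
step 0: P̄ = F·P·Fᵀ + Q = [29 0; 0 5]
step 0: y = z − H·x̄ = [9]
step 0: S = H·P̄·Hᵀ + R = [52]
step 0: K = P̄·Hᵀ·S⁻¹ = [29/52; 5/26]
step 0: x' = x̄ + K·y = [-51/52, 45/26]
step 0: P' = (I − K·H)·P̄ = [667/52 -145/26; -145/26 40/13]
step 1: x̄ = F·x = [-9/4, 0]
step 1: P̄ = F·P·Fᵀ + Q = [179/4 0; 0 5]
step 1: y = z − H·x̄ = [13/4]
step 1: S = H·P̄·Hᵀ + R = [271/4]
step 1: K = P̄·Hᵀ·S⁻¹ = [179/271; 40/271]
step 1: x' = x̄ + K·y = [-28/271, 130/271]
step 1: P' = (I − K·H)·P̄ = [4117/271 -1790/271; -1790/271 955/271]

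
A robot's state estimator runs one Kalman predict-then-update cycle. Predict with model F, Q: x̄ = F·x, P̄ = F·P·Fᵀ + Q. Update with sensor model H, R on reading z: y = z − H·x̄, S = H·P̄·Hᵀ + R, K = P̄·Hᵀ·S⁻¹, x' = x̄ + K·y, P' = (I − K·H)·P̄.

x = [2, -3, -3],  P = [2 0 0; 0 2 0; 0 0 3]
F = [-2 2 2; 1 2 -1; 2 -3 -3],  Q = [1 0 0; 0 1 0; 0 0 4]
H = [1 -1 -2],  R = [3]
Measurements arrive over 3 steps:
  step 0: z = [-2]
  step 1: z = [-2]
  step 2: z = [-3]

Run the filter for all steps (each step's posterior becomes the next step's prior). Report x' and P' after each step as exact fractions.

step 0: x' = [-845/434, -730/217, 827/434], P' = [1137/434 529/217 -121/434; 529/217 2876/217 -1160/217; -121/434 -1160/217 1329/434]
step 1: x' = [-24701/9227, -119521/9227, 110541/18454], P' = [55064/9227 166043/9227 -59505/9227; 166043/9227 2404358/27681 -960937/27681; -59505/9227 -960937/27681 818743/55362]
step 2: x' = [-26621351/3507031, -113506575/3507031, 48760469/3507031], P' = [196205419/10521093 826825045/10521093 -107597639/3507031; 826825045/10521093 3963242332/10521093 -528347626/3507031; -107597639/3507031 -528347626/3507031 214522267/3507031]

step 0: x̄ = F·x = [-16, -1, 22]
step 0: P̄ = F·P·Fᵀ + Q = [29 -2 -38; -2 14 1; -38 1 57]
step 0: y = z − H·x̄ = [57]
step 0: S = H·P̄·Hᵀ + R = [434]
step 0: K = P̄·Hᵀ·S⁻¹ = [107/434; -9/217; -153/434]
step 0: x' = x̄ + K·y = [-845/434, -730/217, 827/434]
step 0: P' = (I − K·H)·P̄ = [1137/434 529/217 -121/434; 529/217 2876/217 -1160/217; -121/434 -1160/217 1329/434]
step 1: x̄ = F·x = [212/217, -328/31, 209/434]
step 1: P̄ = F·P·Fᵀ + Q = [3625/217 774/31 -4912/217; 774/31 2833/31 -1402/31; -4912/217 -1402/31 17009/434]
step 1: y = z − H·x̄ = [-2733/217]
step 1: S = H·P̄·Hᵀ + R = [27681/217]
step 1: K = P̄·Hᵀ·S⁻¹ = [2677/9227; 5215/27681; -12107/27681]
step 1: x' = x̄ + K·y = [-24701/9227, -119521/9227, 110541/18454]
step 1: P' = (I − K·H)·P̄ = [55064/9227 166043/9227 -59505/9227; 166043/9227 2404358/27681 -960937/27681; -59505/9227 -960937/27681 818743/55362]
step 2: x̄ = F·x = [-79099/9227, -638027/18454, 286699/18454]
step 2: P̄ = F·P·Fᵀ + Q = [1698959/27681 4836113/27681 -938587/9227; 4836113/27681 32825941/55362 -5729423/18454; -938587/9227 -5729423/18454 3308549/18454]
step 2: y = z − H·x̄ = [38207/18454]
step 2: S = H·P̄·Hᵀ + R = [3507031/18454]
step 2: K = P̄·Hᵀ·S⁻¹ = [1662912/3507031; 3740941/3507031; -2764849/3507031]
step 2: x' = x̄ + K·y = [-26621351/3507031, -113506575/3507031, 48760469/3507031]
step 2: P' = (I − K·H)·P̄ = [196205419/10521093 826825045/10521093 -107597639/3507031; 826825045/10521093 3963242332/10521093 -528347626/3507031; -107597639/3507031 -528347626/3507031 214522267/3507031]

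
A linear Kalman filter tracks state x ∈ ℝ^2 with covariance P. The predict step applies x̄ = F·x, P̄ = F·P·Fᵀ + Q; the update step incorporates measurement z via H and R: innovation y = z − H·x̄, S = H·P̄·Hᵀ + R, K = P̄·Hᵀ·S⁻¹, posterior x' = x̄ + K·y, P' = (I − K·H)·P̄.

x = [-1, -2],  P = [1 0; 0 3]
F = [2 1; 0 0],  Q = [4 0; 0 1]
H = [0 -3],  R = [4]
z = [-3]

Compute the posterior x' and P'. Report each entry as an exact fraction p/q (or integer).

x̄ = F·x = [-4, 0]
P̄ = F·P·Fᵀ + Q = [11 0; 0 1]
y = z − H·x̄ = [-3]
S = H·P̄·Hᵀ + R = [13]
K = P̄·Hᵀ·S⁻¹ = [0; -3/13]
x' = x̄ + K·y = [-4, 9/13]
P' = (I − K·H)·P̄ = [11 0; 0 4/13]

x' = [-4, 9/13]
P' = [11 0; 0 4/13]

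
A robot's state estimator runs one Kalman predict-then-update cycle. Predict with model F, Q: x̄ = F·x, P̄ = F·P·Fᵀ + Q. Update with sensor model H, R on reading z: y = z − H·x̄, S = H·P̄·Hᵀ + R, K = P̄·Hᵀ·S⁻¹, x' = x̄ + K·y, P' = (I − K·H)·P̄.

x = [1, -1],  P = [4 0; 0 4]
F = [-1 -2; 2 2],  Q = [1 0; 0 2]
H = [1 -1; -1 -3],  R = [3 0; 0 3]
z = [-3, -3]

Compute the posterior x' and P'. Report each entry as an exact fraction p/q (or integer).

x' = [-1097/1025, 1492/1025]
P' = [1443/1025 -348/1025; -348/1025 378/1025]

x̄ = F·x = [1, 0]
P̄ = F·P·Fᵀ + Q = [21 -24; -24 34]
y = z − H·x̄ = [-4, -2]
S = H·P̄·Hᵀ + R = [106 129; 129 186]
K = P̄·Hᵀ·S⁻¹ = [597/1025 -133/1025; -242/1025 -262/1025]
x' = x̄ + K·y = [-1097/1025, 1492/1025]
P' = (I − K·H)·P̄ = [1443/1025 -348/1025; -348/1025 378/1025]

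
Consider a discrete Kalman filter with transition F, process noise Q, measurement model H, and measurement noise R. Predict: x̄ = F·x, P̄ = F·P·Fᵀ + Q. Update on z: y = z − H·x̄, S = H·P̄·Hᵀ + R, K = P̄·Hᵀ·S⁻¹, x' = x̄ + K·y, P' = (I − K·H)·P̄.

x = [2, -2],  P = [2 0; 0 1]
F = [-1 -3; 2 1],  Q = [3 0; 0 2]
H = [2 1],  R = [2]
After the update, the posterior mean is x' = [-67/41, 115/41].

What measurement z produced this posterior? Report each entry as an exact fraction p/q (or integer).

z = [-1]

x̄ = F·x = [4, 2]
P̄ = F·P·Fᵀ + Q = [14 -7; -7 11]
S = H·P̄·Hᵀ + R = [41]
K = P̄·Hᵀ·S⁻¹ = [21/41; -3/41]
x' − x̄ = [-231/41, 33/41] = K·y
y = (KᵀK)⁻¹·Kᵀ·(x' − x̄) = [-11]
z = y + H·x̄ = [-11] + [10] = [-1]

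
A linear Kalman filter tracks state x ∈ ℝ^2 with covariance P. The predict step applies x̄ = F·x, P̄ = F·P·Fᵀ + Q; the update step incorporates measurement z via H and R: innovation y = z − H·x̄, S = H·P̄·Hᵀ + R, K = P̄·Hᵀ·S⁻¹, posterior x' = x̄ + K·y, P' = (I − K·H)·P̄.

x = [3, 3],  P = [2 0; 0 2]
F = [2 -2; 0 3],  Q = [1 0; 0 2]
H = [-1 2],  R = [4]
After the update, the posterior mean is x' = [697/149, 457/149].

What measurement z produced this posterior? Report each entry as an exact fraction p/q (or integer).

z = [1]

x̄ = F·x = [0, 9]
P̄ = F·P·Fᵀ + Q = [17 -12; -12 20]
S = H·P̄·Hᵀ + R = [149]
K = P̄·Hᵀ·S⁻¹ = [-41/149; 52/149]
x' − x̄ = [697/149, -884/149] = K·y
y = (KᵀK)⁻¹·Kᵀ·(x' − x̄) = [-17]
z = y + H·x̄ = [-17] + [18] = [1]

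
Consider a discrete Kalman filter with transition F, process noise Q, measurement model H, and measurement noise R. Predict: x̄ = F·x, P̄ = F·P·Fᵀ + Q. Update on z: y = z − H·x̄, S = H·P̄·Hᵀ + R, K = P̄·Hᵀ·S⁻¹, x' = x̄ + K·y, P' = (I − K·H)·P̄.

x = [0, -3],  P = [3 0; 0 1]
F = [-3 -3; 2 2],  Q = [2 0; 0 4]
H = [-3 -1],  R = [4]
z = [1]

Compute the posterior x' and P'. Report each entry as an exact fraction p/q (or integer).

x̄ = F·x = [9, -6]
P̄ = F·P·Fᵀ + Q = [38 -24; -24 20]
y = z − H·x̄ = [22]
S = H·P̄·Hᵀ + R = [222]
K = P̄·Hᵀ·S⁻¹ = [-15/37; 26/111]
x' = x̄ + K·y = [3/37, -94/111]
P' = (I − K·H)·P̄ = [56/37 -108/37; -108/37 868/111]

x' = [3/37, -94/111]
P' = [56/37 -108/37; -108/37 868/111]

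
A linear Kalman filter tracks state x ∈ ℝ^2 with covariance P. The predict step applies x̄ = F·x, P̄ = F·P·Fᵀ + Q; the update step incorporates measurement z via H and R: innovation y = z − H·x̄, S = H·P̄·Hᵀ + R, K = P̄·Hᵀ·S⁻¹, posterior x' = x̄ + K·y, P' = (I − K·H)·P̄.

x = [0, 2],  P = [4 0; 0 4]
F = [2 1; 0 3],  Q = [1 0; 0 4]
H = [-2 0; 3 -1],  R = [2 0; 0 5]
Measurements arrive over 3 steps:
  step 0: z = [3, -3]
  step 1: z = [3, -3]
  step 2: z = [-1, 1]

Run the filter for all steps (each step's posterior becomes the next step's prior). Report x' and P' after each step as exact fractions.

step 0: x̄ = F·x = [2, 6]
step 0: P̄ = F·P·Fᵀ + Q = [21 12; 12 40]
step 0: y = z − H·x̄ = [7, -3]
step 0: S = H·P̄·Hᵀ + R = [86 -102; -102 162]
step 0: K = P̄·Hᵀ·S⁻¹ = [-89/196 17/588; -179/147 -349/441]
step 0: x' = x̄ + K·y = [-62/49, -22/147]
step 0: P' = (I − K·H)·P̄ = [89/196 179/147; 179/147 3356/441]
step 1: x̄ = F·x = [-394/147, -22/49]
step 1: P̄ = F·P·Fᵀ + Q = [6746/441 4430/147; 4430/147 3552/49]
step 1: y = z − H·x̄ = [-347/147, 225/49]
step 1: S = H·P̄·Hᵀ + R = [27866/441 -1544/49; -1544/49 1683/49]
step 1: K = P̄·Hᵀ·S⁻¹ = [-13582/28847 772/28847; -36886/28847 -169114/259623]
step 1: x' = x̄ + K·y = [-41712/28847, -36490/86541]
step 1: P' = (I − K·H)·P̄ = [13582/28847 36886/28847; 36886/28847 1841492/259623]
step 2: x̄ = F·x = [-40966/12363, -36490/28847]
step 2: P̄ = F·P·Fᵀ + Q = [559709/37089 357920/12363; 357920/12363 1956880/28847]
step 2: y = z − H·x̄ = [-94295/12363, 279119/28847]
step 2: S = H·P̄·Hᵀ + R = [2313014/37089 -134526/4121; -134526/4121 1008198/28847]
step 2: K = P̄·Hᵀ·S⁻¹ = [-7529615/16067428 470841/16067428; -5058660/4016857 -22854100/36151713]
step 2: x' = x̄ + K·y = [2186159/4016857, 80387690/36151713]
step 2: P' = (I − K·H)·P̄ = [7529615/16067428 5058660/4016857; 5058660/4016857 250854320/36151713]

step 0: x' = [-62/49, -22/147], P' = [89/196 179/147; 179/147 3356/441]
step 1: x' = [-41712/28847, -36490/86541], P' = [13582/28847 36886/28847; 36886/28847 1841492/259623]
step 2: x' = [2186159/4016857, 80387690/36151713], P' = [7529615/16067428 5058660/4016857; 5058660/4016857 250854320/36151713]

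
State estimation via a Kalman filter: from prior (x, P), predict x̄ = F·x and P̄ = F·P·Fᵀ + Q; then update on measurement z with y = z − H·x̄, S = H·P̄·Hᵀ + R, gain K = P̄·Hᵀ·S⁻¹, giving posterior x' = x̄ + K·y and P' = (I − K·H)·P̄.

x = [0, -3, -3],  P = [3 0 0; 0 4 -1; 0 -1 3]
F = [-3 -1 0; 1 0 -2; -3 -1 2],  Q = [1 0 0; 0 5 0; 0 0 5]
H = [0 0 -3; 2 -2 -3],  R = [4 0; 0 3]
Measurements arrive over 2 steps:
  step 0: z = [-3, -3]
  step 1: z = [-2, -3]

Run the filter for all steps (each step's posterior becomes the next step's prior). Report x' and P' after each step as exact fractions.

step 0: x' = [33231/6854, 32937/6854, 3369/3427], P' = [206217/27416 180441/27416 2563/6854; 180441/27416 200409/27416 -1877/6854; 2563/6854 -1877/6854 1502/3427]
step 1: x' = [-898487307/428114237, -1277464827/856228474, 256074522/428114237], P' = [1703201231/428114237 1219592930/428114237 211130272/428114237; 1219592930/428114237 5828879657/1712456948 -69504638/428114237; 211130272/428114237 -69504638/428114237 189038084/428114237]

step 0: x̄ = F·x = [3, 6, -3]
step 0: P̄ = F·P·Fᵀ + Q = [32 -11 33; -11 20 -23; 33 -23 52]
step 0: y = z − H·x̄ = [-12, -6]
step 0: S = H·P̄·Hᵀ + R = [472 132; 132 95]
step 0: K = P̄·Hᵀ·S⁻¹ = [-7689/27416 1733/6854; 5631/27416 -1451/6854; -2253/6854 -22/3427]
step 0: x' = x̄ + K·y = [33231/6854, 32937/6854, 3369/3427]
step 0: P' = (I − K·H)·P̄ = [206217/27416 180441/27416 2563/6854; 180441/27416 200409/27416 -1877/6854; 2563/6854 -1877/6854 1502/3427]
step 1: x̄ = F·x = [-66315/3427, 19755/6854, -59577/3427]
step 1: P̄ = F·P·Fᵀ + Q = [395803/3427 -188149/6854 386564/3427; -188149/6854 350353/27416 -195039/6854; 386564/3427 -195039/6854 403895/3427]
step 1: y = z − H·x̄ = [-185585/3427, -36627/3427]
step 1: S = H·P̄·Hᵀ + R = [3648763/3427 730554/3427; 730554/3427 694637/6854]
step 1: K = P̄·Hᵀ·S⁻¹ = [-158347704/428114237 111275262/428114237; 104256957/856228474 -177826703/856228474; -141778563/428114237 -1948144/428114237]
step 1: x' = x̄ + K·y = [-898487307/428114237, -1277464827/856228474, 256074522/428114237]
step 1: P' = (I − K·H)·P̄ = [1703201231/428114237 1219592930/428114237 211130272/428114237; 1219592930/428114237 5828879657/1712456948 -69504638/428114237; 211130272/428114237 -69504638/428114237 189038084/428114237]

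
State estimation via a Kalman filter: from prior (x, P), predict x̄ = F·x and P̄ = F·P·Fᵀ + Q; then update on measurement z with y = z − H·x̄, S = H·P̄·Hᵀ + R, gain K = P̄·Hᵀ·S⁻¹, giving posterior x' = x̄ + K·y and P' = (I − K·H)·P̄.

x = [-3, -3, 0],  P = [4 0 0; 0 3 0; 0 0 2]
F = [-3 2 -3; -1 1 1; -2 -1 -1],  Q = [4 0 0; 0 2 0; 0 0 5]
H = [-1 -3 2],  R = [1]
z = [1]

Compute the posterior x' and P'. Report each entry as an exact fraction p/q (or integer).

x' = [727/107, 273/107, 830/107]
P' = [5808/107 153/107 3119/107; 153/107 833/214 1383/214; 3119/107 1383/214 5203/214]

x̄ = F·x = [3, 0, 9]
P̄ = F·P·Fᵀ + Q = [70 12 24; 12 11 3; 24 3 26]
y = z − H·x̄ = [-14]
S = H·P̄·Hᵀ + R = [214]
K = P̄·Hᵀ·S⁻¹ = [-29/107; -39/214; 19/214]
x' = x̄ + K·y = [727/107, 273/107, 830/107]
P' = (I − K·H)·P̄ = [5808/107 153/107 3119/107; 153/107 833/214 1383/214; 3119/107 1383/214 5203/214]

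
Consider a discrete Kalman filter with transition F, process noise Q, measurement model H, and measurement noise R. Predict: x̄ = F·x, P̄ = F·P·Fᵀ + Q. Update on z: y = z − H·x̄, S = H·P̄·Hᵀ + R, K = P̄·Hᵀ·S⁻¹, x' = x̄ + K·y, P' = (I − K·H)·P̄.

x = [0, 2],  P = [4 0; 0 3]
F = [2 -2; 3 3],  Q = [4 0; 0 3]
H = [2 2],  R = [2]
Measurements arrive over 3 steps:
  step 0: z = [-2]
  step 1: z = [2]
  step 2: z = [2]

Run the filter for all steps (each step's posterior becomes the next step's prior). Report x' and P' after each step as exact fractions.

step 0: x̄ = F·x = [-4, 6]
step 0: P̄ = F·P·Fᵀ + Q = [32 6; 6 66]
step 0: y = z − H·x̄ = [-6]
step 0: S = H·P̄·Hᵀ + R = [442]
step 0: K = P̄·Hᵀ·S⁻¹ = [38/221; 72/221]
step 0: x' = x̄ + K·y = [-1112/221, 894/221]
step 0: P' = (I − K·H)·P̄ = [4184/221 -4146/221; -4146/221 4218/221]
step 1: x̄ = F·x = [-236/13, -654/221]
step 1: P̄ = F·P·Fᵀ + Q = [3980/13 -12/13; -12/13 1653/221]
step 1: y = z − H·x̄ = [9774/221]
step 1: S = H·P̄·Hᵀ + R = [276062/221]
step 1: K = P̄·Hᵀ·S⁻¹ = [67456/138031; 1449/138031]
step 1: x' = x̄ + K·y = [477532/138031, -344388/138031]
step 1: P' = (I − K·H)·P̄ = [1079428/138031 -1011972/138031; -1011972/138031 1013421/138031]
step 2: x̄ = F·x = [1643840/138031, 399432/138031]
step 2: P̄ = F·P·Fᵀ + Q = [17019296/138031 396042/138031; 396042/138031 1034238/138031]
step 2: y = z − H·x̄ = [-3810482/138031]
step 2: S = H·P̄·Hᵀ + R = [75658534/138031]
step 2: K = P̄·Hᵀ·S⁻¹ = [17415338/37829267; 1430280/37829267]
step 2: x' = x̄ + K·y = [-1779468/2225251, 4116792/2225251]
step 2: P' = (I − K·H)·P̄ = [269790824/37829267 -252375486/37829267; -252375486/37829267 253805766/37829267]

step 0: x' = [-1112/221, 894/221], P' = [4184/221 -4146/221; -4146/221 4218/221]
step 1: x' = [477532/138031, -344388/138031], P' = [1079428/138031 -1011972/138031; -1011972/138031 1013421/138031]
step 2: x' = [-1779468/2225251, 4116792/2225251], P' = [269790824/37829267 -252375486/37829267; -252375486/37829267 253805766/37829267]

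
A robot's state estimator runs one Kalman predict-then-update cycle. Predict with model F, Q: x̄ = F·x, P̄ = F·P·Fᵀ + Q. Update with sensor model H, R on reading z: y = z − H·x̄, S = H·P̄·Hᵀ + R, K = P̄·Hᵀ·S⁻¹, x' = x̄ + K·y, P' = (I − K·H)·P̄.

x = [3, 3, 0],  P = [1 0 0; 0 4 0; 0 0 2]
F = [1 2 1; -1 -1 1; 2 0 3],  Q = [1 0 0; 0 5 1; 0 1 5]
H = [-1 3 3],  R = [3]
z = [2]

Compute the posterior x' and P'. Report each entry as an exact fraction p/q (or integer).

x̄ = F·x = [9, -6, 6]
P̄ = F·P·Fᵀ + Q = [20 -7 8; -7 12 5; 8 5 27]
y = z − H·x̄ = [11]
S = H·P̄·Hᵀ + R = [458]
K = P̄·Hᵀ·S⁻¹ = [-17/458; 29/229; 44/229]
x' = x̄ + K·y = [3935/458, -1055/229, 1858/229]
P' = (I − K·H)·P̄ = [8871/458 -1110/229 2580/229; -1110/229 1066/229 -1407/229; 2580/229 -1407/229 2311/229]

x' = [3935/458, -1055/229, 1858/229]
P' = [8871/458 -1110/229 2580/229; -1110/229 1066/229 -1407/229; 2580/229 -1407/229 2311/229]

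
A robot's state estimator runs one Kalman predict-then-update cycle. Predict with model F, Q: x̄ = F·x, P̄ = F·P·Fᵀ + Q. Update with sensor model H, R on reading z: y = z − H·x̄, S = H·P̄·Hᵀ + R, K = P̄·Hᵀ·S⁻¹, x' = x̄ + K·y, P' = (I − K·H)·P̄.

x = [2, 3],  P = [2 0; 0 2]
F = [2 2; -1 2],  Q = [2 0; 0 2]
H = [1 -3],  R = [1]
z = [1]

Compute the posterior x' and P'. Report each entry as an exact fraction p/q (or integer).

x̄ = F·x = [10, 4]
P̄ = F·P·Fᵀ + Q = [18 4; 4 12]
y = z − H·x̄ = [3]
S = H·P̄·Hᵀ + R = [103]
K = P̄·Hᵀ·S⁻¹ = [6/103; -32/103]
x' = x̄ + K·y = [1048/103, 316/103]
P' = (I − K·H)·P̄ = [1818/103 604/103; 604/103 212/103]

x' = [1048/103, 316/103]
P' = [1818/103 604/103; 604/103 212/103]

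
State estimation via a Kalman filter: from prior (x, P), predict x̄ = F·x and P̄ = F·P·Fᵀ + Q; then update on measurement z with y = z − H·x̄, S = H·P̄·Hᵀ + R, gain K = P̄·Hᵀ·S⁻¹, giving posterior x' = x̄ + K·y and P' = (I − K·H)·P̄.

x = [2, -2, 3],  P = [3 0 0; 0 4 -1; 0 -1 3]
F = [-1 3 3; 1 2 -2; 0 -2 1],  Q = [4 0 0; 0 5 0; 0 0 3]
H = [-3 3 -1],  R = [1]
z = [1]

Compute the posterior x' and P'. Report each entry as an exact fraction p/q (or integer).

x̄ = F·x = [1, -8, 7]
P̄ = F·P·Fᵀ + Q = [52 3 -12; 3 44 -28; -12 -28 26]
y = z − H·x̄ = [35]
S = H·P̄·Hᵀ + R = [933]
K = P̄·Hᵀ·S⁻¹ = [-45/311; 151/933; -74/933]
x' = x̄ + K·y = [-1264/311, -2179/933, 3941/933]
P' = (I − K·H)·P̄ = [10097/311 7728/311 -7062/311; 7728/311 18251/933 -14950/933; -7062/311 -14950/933 18782/933]

x' = [-1264/311, -2179/933, 3941/933]
P' = [10097/311 7728/311 -7062/311; 7728/311 18251/933 -14950/933; -7062/311 -14950/933 18782/933]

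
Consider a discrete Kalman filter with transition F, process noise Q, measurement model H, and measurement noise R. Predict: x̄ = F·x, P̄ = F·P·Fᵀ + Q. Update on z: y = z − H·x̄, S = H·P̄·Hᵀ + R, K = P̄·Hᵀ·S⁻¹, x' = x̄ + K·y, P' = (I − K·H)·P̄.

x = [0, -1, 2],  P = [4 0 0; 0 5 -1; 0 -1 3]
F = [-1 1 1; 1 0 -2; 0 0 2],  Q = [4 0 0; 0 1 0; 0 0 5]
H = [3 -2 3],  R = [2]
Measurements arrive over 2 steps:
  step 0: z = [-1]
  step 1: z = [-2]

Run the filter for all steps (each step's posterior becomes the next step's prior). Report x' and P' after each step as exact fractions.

step 0: x̄ = F·x = [1, -4, 4]
step 0: P̄ = F·P·Fᵀ + Q = [14 -8 4; -8 17 -12; 4 -12 17]
step 0: y = z − H·x̄ = [-24]
step 0: S = H·P̄·Hᵀ + R = [661]
step 0: K = P̄·Hᵀ·S⁻¹ = [70/661; -94/661; 87/661]
step 0: x' = x̄ + K·y = [-1019/661, -388/661, 556/661]
step 0: P' = (I − K·H)·P̄ = [4354/661 1292/661 -3446/661; 1292/661 2401/661 246/661; -3446/661 246/661 3668/661]
step 1: x̄ = F·x = [1187/661, -2131/661, 1112/661]
step 1: P̄ = F·P·Fᵀ + Q = [17867/661 -21228/661 14720/661; -21228/661 33471/661 -21564/661; 14720/661 -21564/661 17977/661]
step 1: y = z − H·x̄ = [-12481/661]
step 1: S = H·P̄·Hᵀ + R = [1236266/661]
step 1: K = P̄·Hᵀ·S⁻¹ = [140217/1236266; -97659/618133; 141219/1236266]
step 1: x' = x̄ + K·y = [-427535/1236266, -148804/618133, -586727/1236266]
step 1: P' = (I − K·H)·P̄ = [3672553/1236266 864939/618133 -2425823/1236266; 864939/618133 2443221/618133 698769/618133; -2425823/1236266 698769/618133 3451661/1236266]

step 0: x' = [-1019/661, -388/661, 556/661], P' = [4354/661 1292/661 -3446/661; 1292/661 2401/661 246/661; -3446/661 246/661 3668/661]
step 1: x' = [-427535/1236266, -148804/618133, -586727/1236266], P' = [3672553/1236266 864939/618133 -2425823/1236266; 864939/618133 2443221/618133 698769/618133; -2425823/1236266 698769/618133 3451661/1236266]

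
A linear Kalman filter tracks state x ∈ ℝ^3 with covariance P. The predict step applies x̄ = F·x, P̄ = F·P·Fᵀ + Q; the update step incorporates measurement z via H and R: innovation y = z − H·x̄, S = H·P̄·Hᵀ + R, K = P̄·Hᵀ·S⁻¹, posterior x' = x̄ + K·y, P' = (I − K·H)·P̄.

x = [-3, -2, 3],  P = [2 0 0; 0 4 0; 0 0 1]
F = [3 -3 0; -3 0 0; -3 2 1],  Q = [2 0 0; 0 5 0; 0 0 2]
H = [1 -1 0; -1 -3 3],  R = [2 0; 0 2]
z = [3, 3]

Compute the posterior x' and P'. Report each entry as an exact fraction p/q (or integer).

x' = [101379/31745, 3894/6349, 83464/31745]
P' = [53488/31745 5032/6349 39468/31745; 5032/6349 11730/6349 12738/6349; 39468/31745 12738/6349 79328/31745]

x̄ = F·x = [-3, 9, 8]
P̄ = F·P·Fᵀ + Q = [56 -18 -42; -18 23 18; -42 18 37]
y = z − H·x̄ = [15, 3]
S = H·P̄·Hᵀ + R = [117 -131; -131 418]
K = P̄·Hᵀ·S⁻¹ = [14164/31745 -5282/31745; -3349/6349 -1004/6349; -12111/31745 3723/31745]
x' = x̄ + K·y = [101379/31745, 3894/6349, 83464/31745]
P' = (I − K·H)·P̄ = [53488/31745 5032/6349 39468/31745; 5032/6349 11730/6349 12738/6349; 39468/31745 12738/6349 79328/31745]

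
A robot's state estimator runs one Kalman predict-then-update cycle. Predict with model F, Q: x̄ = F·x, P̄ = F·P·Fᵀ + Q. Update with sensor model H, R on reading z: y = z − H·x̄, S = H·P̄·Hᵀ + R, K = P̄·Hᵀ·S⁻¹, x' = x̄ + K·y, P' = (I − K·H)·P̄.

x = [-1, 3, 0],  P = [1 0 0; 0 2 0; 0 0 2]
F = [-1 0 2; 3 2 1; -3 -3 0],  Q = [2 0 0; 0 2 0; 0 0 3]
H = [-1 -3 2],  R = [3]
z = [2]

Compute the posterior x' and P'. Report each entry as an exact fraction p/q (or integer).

x' = [377/569, -837/569, -534/569]
P' = [6195/569 -279/569 2667/569; -279/569 713/569 771/569; 2667/569 771/569 2670/569]

x̄ = F·x = [1, 3, -6]
P̄ = F·P·Fᵀ + Q = [11 1 3; 1 21 -21; 3 -21 30]
y = z − H·x̄ = [24]
S = H·P̄·Hᵀ + R = [569]
K = P̄·Hᵀ·S⁻¹ = [-8/569; -106/569; 120/569]
x' = x̄ + K·y = [377/569, -837/569, -534/569]
P' = (I − K·H)·P̄ = [6195/569 -279/569 2667/569; -279/569 713/569 771/569; 2667/569 771/569 2670/569]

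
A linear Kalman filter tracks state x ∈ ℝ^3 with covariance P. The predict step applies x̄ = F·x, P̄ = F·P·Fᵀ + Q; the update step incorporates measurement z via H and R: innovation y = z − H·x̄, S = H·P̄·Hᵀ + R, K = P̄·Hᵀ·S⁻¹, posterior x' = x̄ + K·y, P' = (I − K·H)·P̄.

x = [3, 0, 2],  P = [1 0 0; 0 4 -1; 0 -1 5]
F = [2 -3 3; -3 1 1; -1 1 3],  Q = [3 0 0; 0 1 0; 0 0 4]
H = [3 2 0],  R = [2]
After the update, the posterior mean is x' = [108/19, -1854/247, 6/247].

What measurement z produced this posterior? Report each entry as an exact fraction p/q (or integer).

x̄ = F·x = [12, -7, 3]
P̄ = F·P·Fᵀ + Q = [106 -3 37; -3 17 18; 37 18 48]
S = H·P̄·Hᵀ + R = [988]
K = P̄·Hᵀ·S⁻¹ = [6/19; 25/988; 147/988]
x' − x̄ = [-120/19, -125/247, -735/247] = K·y
y = (KᵀK)⁻¹·Kᵀ·(x' − x̄) = [-20]
z = y + H·x̄ = [-20] + [22] = [2]

z = [2]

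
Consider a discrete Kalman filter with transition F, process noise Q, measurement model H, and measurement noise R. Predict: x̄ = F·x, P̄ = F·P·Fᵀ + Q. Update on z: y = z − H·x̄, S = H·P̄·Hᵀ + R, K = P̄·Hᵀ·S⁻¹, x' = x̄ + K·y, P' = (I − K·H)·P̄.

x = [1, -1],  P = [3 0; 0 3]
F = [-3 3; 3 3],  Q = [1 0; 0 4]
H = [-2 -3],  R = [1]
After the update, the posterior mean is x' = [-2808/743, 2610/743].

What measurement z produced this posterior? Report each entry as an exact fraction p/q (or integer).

z = [-3]

x̄ = F·x = [-6, 0]
P̄ = F·P·Fᵀ + Q = [55 0; 0 58]
S = H·P̄·Hᵀ + R = [743]
K = P̄·Hᵀ·S⁻¹ = [-110/743; -174/743]
x' − x̄ = [1650/743, 2610/743] = K·y
y = (KᵀK)⁻¹·Kᵀ·(x' − x̄) = [-15]
z = y + H·x̄ = [-15] + [12] = [-3]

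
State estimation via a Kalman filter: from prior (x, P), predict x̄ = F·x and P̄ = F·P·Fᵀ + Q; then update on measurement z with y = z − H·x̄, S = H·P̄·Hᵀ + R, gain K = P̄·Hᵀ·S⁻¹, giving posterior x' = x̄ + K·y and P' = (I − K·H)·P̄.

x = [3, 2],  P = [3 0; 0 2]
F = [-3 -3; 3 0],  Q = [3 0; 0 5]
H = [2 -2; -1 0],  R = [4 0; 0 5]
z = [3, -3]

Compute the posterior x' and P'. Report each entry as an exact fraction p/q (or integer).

x' = [89/68, -97/510]
P' = [95/34 130/51; 130/51 2501/765]

x̄ = F·x = [-15, 9]
P̄ = F·P·Fᵀ + Q = [48 -27; -27 32]
y = z − H·x̄ = [51, -18]
S = H·P̄·Hᵀ + R = [540 -150; -150 53]
K = P̄·Hᵀ·S⁻¹ = [25/204 -19/34; -551/1530 -26/51]
x' = x̄ + K·y = [89/68, -97/510]
P' = (I − K·H)·P̄ = [95/34 130/51; 130/51 2501/765]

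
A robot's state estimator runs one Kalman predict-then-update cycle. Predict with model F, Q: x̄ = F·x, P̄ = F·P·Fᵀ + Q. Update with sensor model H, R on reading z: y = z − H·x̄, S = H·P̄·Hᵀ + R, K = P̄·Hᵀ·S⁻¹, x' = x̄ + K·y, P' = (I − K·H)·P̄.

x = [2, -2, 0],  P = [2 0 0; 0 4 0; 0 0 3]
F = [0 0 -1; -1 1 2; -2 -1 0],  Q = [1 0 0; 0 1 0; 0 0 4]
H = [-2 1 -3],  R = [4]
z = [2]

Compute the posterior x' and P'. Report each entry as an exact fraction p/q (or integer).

x' = [0, -4, -2]
P' = [632/207 -808/207 -224/69; -808/207 2972/207 496/69; -224/69 496/69 112/23]

x̄ = F·x = [0, -4, -2]
P̄ = F·P·Fᵀ + Q = [4 -6 0; -6 19 0; 0 0 16]
y = z − H·x̄ = [0]
S = H·P̄·Hᵀ + R = [207]
K = P̄·Hᵀ·S⁻¹ = [-14/207; 31/207; -16/69]
x' = x̄ + K·y = [0, -4, -2]
P' = (I − K·H)·P̄ = [632/207 -808/207 -224/69; -808/207 2972/207 496/69; -224/69 496/69 112/23]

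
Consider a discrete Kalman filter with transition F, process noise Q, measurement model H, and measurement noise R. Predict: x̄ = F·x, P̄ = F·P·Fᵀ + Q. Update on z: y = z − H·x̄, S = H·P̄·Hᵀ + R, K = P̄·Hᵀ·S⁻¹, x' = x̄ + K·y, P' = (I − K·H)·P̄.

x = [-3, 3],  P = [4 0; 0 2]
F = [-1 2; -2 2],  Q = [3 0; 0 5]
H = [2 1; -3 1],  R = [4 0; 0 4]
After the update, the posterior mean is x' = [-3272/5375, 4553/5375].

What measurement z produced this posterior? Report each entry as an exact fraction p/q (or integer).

x̄ = F·x = [9, 12]
P̄ = F·P·Fᵀ + Q = [15 16; 16 29]
S = H·P̄·Hᵀ + R = [157 -77; -77 72]
K = P̄·Hᵀ·S⁻¹ = [1079/5375 -1011/5375; 2929/5375 1714/5375]
x' − x̄ = [-51647/5375, -59947/5375] = K·y
y = (KᵀK)⁻¹·Kᵀ·(x' − x̄) = [-31, 18]
z = y + H·x̄ = [-31, 18] + [30, -15] = [-1, 3]

z = [-1, 3]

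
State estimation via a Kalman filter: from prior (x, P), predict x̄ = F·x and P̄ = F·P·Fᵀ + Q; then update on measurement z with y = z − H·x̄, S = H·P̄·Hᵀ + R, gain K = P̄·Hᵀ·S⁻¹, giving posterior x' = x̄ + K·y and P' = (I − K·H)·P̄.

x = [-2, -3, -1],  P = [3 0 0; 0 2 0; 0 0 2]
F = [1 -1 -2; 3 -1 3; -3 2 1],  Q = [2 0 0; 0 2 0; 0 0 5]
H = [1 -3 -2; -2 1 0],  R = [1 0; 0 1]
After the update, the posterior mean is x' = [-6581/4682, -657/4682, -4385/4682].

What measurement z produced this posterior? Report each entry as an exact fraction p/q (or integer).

x̄ = F·x = [3, -6, -1]
P̄ = F·P·Fᵀ + Q = [15 -1 -17; -1 49 -25; -17 -25 42]
S = H·P̄·Hᵀ + R = [399 -202; -202 114]
K = P̄·Hᵀ·S⁻¹ = [-167/2341 -1865/4682; -435/2341 553/4682; -573/2341 -1661/4682]
x' − x̄ = [-20627/4682, 27435/4682, 297/4682] = K·y
y = (KᵀK)⁻¹·Kᵀ·(x' − x̄) = [-22, 15]
z = y + H·x̄ = [-22, 15] + [23, -12] = [1, 3]

z = [1, 3]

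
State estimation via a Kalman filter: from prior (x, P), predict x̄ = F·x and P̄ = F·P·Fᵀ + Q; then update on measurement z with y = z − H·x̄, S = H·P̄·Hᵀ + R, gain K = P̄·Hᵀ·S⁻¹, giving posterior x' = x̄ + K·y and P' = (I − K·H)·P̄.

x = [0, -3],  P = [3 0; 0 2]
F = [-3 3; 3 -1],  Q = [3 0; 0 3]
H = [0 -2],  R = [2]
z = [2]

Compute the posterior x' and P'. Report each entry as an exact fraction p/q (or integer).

x' = [-321/65, -61/65]
P' = [942/65 -33/65; -33/65 32/65]

x̄ = F·x = [-9, 3]
P̄ = F·P·Fᵀ + Q = [48 -33; -33 32]
y = z − H·x̄ = [8]
S = H·P̄·Hᵀ + R = [130]
K = P̄·Hᵀ·S⁻¹ = [33/65; -32/65]
x' = x̄ + K·y = [-321/65, -61/65]
P' = (I − K·H)·P̄ = [942/65 -33/65; -33/65 32/65]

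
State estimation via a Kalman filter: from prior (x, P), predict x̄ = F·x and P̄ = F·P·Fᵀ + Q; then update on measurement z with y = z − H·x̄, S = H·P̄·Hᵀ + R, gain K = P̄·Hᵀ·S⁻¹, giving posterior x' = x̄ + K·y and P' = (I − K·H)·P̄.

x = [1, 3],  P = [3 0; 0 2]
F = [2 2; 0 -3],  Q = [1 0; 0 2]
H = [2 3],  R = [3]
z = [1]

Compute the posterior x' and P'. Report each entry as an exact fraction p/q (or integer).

x' = [352/41, -225/41]
P' = [849/41 -564/41; -564/41 388/41]

x̄ = F·x = [8, -9]
P̄ = F·P·Fᵀ + Q = [21 -12; -12 20]
y = z − H·x̄ = [12]
S = H·P̄·Hᵀ + R = [123]
K = P̄·Hᵀ·S⁻¹ = [2/41; 12/41]
x' = x̄ + K·y = [352/41, -225/41]
P' = (I − K·H)·P̄ = [849/41 -564/41; -564/41 388/41]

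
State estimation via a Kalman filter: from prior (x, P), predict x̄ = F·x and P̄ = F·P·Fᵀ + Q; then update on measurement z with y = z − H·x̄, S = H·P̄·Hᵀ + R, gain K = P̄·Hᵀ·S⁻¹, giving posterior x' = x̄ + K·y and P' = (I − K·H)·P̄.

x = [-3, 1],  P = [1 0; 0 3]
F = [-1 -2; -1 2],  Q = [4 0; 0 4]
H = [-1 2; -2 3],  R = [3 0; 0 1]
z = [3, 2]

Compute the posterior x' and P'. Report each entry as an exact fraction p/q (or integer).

x̄ = F·x = [1, 5]
P̄ = F·P·Fᵀ + Q = [17 -11; -11 17]
y = z − H·x̄ = [-6, -11]
S = H·P̄·Hᵀ + R = [132 213; 213 354]
K = P̄·Hᵀ·S⁻¹ = [155/453 -179/453; 127/453 17/453]
x' = x̄ + K·y = [1492/453, 1316/453]
P' = (I − K·H)·P̄ = [1753/453 1109/453; 1109/453 745/453]

x' = [1492/453, 1316/453]
P' = [1753/453 1109/453; 1109/453 745/453]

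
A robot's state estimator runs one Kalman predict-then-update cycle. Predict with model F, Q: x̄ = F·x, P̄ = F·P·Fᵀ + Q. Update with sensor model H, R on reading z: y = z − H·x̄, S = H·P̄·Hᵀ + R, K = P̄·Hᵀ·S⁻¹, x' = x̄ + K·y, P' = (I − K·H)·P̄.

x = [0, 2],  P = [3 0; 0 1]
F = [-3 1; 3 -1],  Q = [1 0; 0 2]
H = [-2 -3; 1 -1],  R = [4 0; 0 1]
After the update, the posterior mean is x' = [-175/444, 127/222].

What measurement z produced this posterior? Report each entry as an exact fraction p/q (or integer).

x̄ = F·x = [2, -2]
P̄ = F·P·Fᵀ + Q = [29 -28; -28 30]
S = H·P̄·Hᵀ + R = [54 60; 60 116]
K = P̄·Hᵀ·S⁻¹ = [-101/666 253/444; -58/333 -91/222]
x' − x̄ = [-1063/444, 571/222] = K·y
y = (KᵀK)⁻¹·Kᵀ·(x' − x̄) = [-3, -5]
z = y + H·x̄ = [-3, -5] + [2, 4] = [-1, -1]

z = [-1, -1]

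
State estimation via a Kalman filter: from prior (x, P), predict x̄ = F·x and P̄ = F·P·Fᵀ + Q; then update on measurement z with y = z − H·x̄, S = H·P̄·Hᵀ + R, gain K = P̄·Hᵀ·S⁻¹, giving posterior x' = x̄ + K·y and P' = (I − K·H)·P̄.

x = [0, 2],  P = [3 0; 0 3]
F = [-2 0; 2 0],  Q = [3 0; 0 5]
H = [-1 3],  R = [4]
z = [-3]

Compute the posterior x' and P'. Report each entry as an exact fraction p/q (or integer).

x' = [153/244, -189/244]
P' = [1059/244 285/244; 285/244 179/244]

x̄ = F·x = [0, 0]
P̄ = F·P·Fᵀ + Q = [15 -12; -12 17]
y = z − H·x̄ = [-3]
S = H·P̄·Hᵀ + R = [244]
K = P̄·Hᵀ·S⁻¹ = [-51/244; 63/244]
x' = x̄ + K·y = [153/244, -189/244]
P' = (I − K·H)·P̄ = [1059/244 285/244; 285/244 179/244]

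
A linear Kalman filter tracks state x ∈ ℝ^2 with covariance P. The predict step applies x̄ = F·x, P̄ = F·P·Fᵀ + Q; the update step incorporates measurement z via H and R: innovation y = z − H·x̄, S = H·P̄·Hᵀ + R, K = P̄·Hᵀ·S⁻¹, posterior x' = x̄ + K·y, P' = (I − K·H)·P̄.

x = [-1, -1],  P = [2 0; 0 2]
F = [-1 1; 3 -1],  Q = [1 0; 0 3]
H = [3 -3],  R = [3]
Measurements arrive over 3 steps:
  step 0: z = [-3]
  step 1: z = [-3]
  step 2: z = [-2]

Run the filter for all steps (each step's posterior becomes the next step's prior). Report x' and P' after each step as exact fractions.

step 0: x' = [-117/133, 13/133], P' = [158/133 145/133; 145/133 176/133]
step 1: x' = [871/4465, 4709/4465], P' = [4566/4465 4319/4465; 4319/4465 5516/4465]
step 2: x' = [70002/136093, 151820/136093], P' = [138734/136093 130887/136093; 130887/136093 166916/136093]

step 0: x̄ = F·x = [0, -2]
step 0: P̄ = F·P·Fᵀ + Q = [5 -8; -8 23]
step 0: y = z − H·x̄ = [-9]
step 0: S = H·P̄·Hᵀ + R = [399]
step 0: K = P̄·Hᵀ·S⁻¹ = [13/133; -31/133]
step 0: x' = x̄ + K·y = [-117/133, 13/133]
step 0: P' = (I − K·H)·P̄ = [158/133 145/133; 145/133 176/133]
step 1: x̄ = F·x = [130/133, -52/19]
step 1: P̄ = F·P·Fᵀ + Q = [177/133 -10/19; -10/19 161/19]
step 1: y = z − H·x̄ = [-99/7]
step 1: S = H·P̄·Hᵀ + R = [705/7]
step 1: K = P̄·Hᵀ·S⁻¹ = [13/235; -63/235]
step 1: x' = x̄ + K·y = [871/4465, 4709/4465]
step 1: P' = (I − K·H)·P̄ = [4566/4465 4319/4465; 4319/4465 5516/4465]
step 2: x̄ = F·x = [202/235, -2096/4465]
step 2: P̄ = F·P·Fᵀ + Q = [311/235 -102/235; -102/235 34091/4465]
step 2: y = z − H·x̄ = [-26732/4465]
step 2: S = H·P̄·Hᵀ + R = [408279/4465]
step 2: K = P̄·Hᵀ·S⁻¹ = [7847/136093; -36029/136093]
step 2: x' = x̄ + K·y = [70002/136093, 151820/136093]
step 2: P' = (I − K·H)·P̄ = [138734/136093 130887/136093; 130887/136093 166916/136093]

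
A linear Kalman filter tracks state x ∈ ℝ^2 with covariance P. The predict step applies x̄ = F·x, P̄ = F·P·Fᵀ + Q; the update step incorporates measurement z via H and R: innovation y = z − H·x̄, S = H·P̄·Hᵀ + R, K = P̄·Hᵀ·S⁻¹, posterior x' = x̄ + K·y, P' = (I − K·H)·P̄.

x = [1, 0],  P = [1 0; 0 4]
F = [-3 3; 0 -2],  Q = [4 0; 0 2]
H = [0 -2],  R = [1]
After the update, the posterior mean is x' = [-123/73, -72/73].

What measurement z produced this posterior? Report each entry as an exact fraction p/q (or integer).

z = [2]

x̄ = F·x = [-3, 0]
P̄ = F·P·Fᵀ + Q = [49 -24; -24 18]
S = H·P̄·Hᵀ + R = [73]
K = P̄·Hᵀ·S⁻¹ = [48/73; -36/73]
x' − x̄ = [96/73, -72/73] = K·y
y = (KᵀK)⁻¹·Kᵀ·(x' − x̄) = [2]
z = y + H·x̄ = [2] + [0] = [2]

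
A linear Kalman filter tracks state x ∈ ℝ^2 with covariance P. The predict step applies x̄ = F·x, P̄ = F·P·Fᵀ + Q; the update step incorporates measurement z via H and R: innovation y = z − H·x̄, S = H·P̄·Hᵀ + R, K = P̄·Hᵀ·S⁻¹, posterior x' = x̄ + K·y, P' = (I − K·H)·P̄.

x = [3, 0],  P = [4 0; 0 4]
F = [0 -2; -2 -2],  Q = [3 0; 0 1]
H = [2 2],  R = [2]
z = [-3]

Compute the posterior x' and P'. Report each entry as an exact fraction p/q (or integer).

x̄ = F·x = [0, -6]
P̄ = F·P·Fᵀ + Q = [19 16; 16 33]
y = z − H·x̄ = [9]
S = H·P̄·Hᵀ + R = [338]
K = P̄·Hᵀ·S⁻¹ = [35/169; 49/169]
x' = x̄ + K·y = [315/169, -573/169]
P' = (I − K·H)·P̄ = [761/169 -726/169; -726/169 775/169]

x' = [315/169, -573/169]
P' = [761/169 -726/169; -726/169 775/169]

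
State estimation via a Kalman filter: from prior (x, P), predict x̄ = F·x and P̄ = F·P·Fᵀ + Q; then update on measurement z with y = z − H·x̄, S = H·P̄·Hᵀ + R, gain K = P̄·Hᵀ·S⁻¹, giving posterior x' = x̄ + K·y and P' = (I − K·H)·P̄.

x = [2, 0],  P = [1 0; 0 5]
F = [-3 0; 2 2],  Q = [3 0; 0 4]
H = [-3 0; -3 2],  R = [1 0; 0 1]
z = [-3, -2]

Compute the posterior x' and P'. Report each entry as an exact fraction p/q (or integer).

x̄ = F·x = [-6, 4]
P̄ = F·P·Fᵀ + Q = [12 -6; -6 28]
y = z − H·x̄ = [-21, -28]
S = H·P̄·Hᵀ + R = [109 144; 144 293]
K = P̄·Hᵀ·S⁻¹ = [-3636/11201 -48/11201; -234/487 238/487]
x' = x̄ + K·y = [10494/11201, 198/487]
P' = (I − K·H)·P̄ = [1212/11201 78/487; 78/487 236/487]

x' = [10494/11201, 198/487]
P' = [1212/11201 78/487; 78/487 236/487]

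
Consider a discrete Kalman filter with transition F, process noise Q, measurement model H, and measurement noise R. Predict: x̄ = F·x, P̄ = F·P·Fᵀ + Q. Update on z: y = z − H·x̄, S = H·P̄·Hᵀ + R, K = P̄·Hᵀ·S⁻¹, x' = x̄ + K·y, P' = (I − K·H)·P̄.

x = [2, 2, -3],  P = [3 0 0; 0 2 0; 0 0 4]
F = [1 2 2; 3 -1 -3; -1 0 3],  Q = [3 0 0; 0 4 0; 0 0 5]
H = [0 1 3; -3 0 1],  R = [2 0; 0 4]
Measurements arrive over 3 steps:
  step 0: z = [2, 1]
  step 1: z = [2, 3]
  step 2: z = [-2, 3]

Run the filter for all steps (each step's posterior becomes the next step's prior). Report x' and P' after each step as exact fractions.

step 0: x̄ = F·x = [0, 13, -11]
step 0: P̄ = F·P·Fᵀ + Q = [30 -19 21; -19 69 -45; 21 -45 44]
step 0: y = z − H·x̄ = [22, 12]
step 0: S = H·P̄·Hᵀ + R = [197 -45; -45 192]
step 0: K = P̄·Hᵀ·S⁻¹ = [1781/11933 -3871/11933; -4044/11933 -202/11933; 5283/11933 172/35799]
step 0: x' = x̄ + K·y = [-7270/11933, 63737/11933, -14349/11933]
step 0: P' = (I − K·H)·P̄ = [12527/11933 -62729/11933 22097/11933; -62729/11933 558897/11933 -188995/11933; 22097/11933 -188995/11933 199561/35799]
step 1: x̄ = F·x = [91506/11933, -42500/11933, -35777/11933]
step 1: P̄ = F·P·Fᵀ + Q = [2626522/35799 -214729/11933 -599820/11933; -214729/11933 162713/11933 133156/11933; -599820/11933 133156/11933 538293/11933]
step 1: y = z − H·x̄ = [173697/11933, 346094/11933]
step 1: S = H·P̄·Hᵀ + R = [5830152/11933 7790602/11933; 7790602/11933 12064511/11933]
step 1: K = P̄·Hᵀ·S⁻¹ = [69969085/808216996 -130659491/404108498; 60878985/808216996 6381439/404108498; 241069663/808216996 469721/404108498]
step 1: x' = x̄ + K·y = [-362926939/808216996, -1622188031/808216996, 1113100899/808216996]
step 1: P' = (I − K·H)·P̄ = [1364232275/2424650988 -816930871/808216996 318956347/808216996; -816930871/808216996 7320981273/808216996 -2399741101/808216996; 318956347/808216996 -2399741101/808216996 960626809/808216996]
step 2: x̄ = F·x = [-1381101203/808216996, -2805895483/808216996, 925557409/202054249]
step 2: P̄ = F·P·Fᵀ + Q = [44448001511/2424650988 -2971347631/808216996 -5352458816/606162747; -2971347631/808216996 8054111737/808216996 49973760/202054249; -5352458816/606162747 49973760/202054249 8420799203/606162747]
step 2: y = z − H·x̄ = [-9917227417/808216996, -5420882257/808216996]
step 2: S = H·P̄·Hᵀ + R = [111919506405/808216996 107026640537/808216996; 107026640537/808216996 571872825947/2424650988]
step 2: K = P̄·Hᵀ·S⁻¹ = [3241515130894/36672848008893 -3914652095755/12224282669631; 2502507119621/36672848008893 116108210836/12224282669631; 1223207231014/4074760889877 3627595194/1358253629959]
step 2: x' = x̄ + K·y = [-23673287076757/36672848008893, -160360816781042/36672848008893, 3583050038660/4074760889877]
step 2: P' = (I − K·H)·P̄ = [20501257247041/36672848008893 -37100809514401/36672848008893 1614216288007/4074760889877; -37100809514401/36672848008893 334732404278755/36672848008893 -12212125557019/4074760889877; 1614216288007/4074760889877 -12212125557019/4074760889877 1628726668783/1358253629959]

step 0: x' = [-7270/11933, 63737/11933, -14349/11933], P' = [12527/11933 -62729/11933 22097/11933; -62729/11933 558897/11933 -188995/11933; 22097/11933 -188995/11933 199561/35799]
step 1: x' = [-362926939/808216996, -1622188031/808216996, 1113100899/808216996], P' = [1364232275/2424650988 -816930871/808216996 318956347/808216996; -816930871/808216996 7320981273/808216996 -2399741101/808216996; 318956347/808216996 -2399741101/808216996 960626809/808216996]
step 2: x' = [-23673287076757/36672848008893, -160360816781042/36672848008893, 3583050038660/4074760889877], P' = [20501257247041/36672848008893 -37100809514401/36672848008893 1614216288007/4074760889877; -37100809514401/36672848008893 334732404278755/36672848008893 -12212125557019/4074760889877; 1614216288007/4074760889877 -12212125557019/4074760889877 1628726668783/1358253629959]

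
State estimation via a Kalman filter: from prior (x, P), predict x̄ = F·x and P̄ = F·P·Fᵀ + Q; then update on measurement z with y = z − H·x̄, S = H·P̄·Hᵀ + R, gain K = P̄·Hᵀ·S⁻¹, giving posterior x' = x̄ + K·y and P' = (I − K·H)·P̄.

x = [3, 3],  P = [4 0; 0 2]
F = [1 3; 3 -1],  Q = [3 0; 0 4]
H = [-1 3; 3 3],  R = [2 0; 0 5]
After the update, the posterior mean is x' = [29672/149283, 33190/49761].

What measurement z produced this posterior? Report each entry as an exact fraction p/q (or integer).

z = [2, 2]

x̄ = F·x = [12, 6]
P̄ = F·P·Fᵀ + Q = [25 6; 6 42]
S = H·P̄·Hᵀ + R = [369 339; 339 716]
K = P̄·Hᵀ·S⁻¹ = [-36539/149283 12230/49761; 12368/49761 1384/16587]
x' − x̄ = [-1761724/149283, -265376/49761] = K·y
y = (KᵀK)⁻¹·Kᵀ·(x' − x̄) = [-4, -52]
z = y + H·x̄ = [-4, -52] + [6, 54] = [2, 2]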